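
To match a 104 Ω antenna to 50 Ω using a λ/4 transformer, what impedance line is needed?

Z_qwt = √(Z_0·R_L) = √(50 × 104) = √5200

Z_qwt ≈ 72.1 Ω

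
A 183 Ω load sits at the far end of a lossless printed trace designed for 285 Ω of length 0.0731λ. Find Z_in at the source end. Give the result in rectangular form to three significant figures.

Z_in ≈ 207 + j75.3 Ω

βl = 2π × 0.0731 = 26.3°
tan(βl) = tan(26.3°) = 0.495
Z_in = Z_0·(Z_L + jZ_0·tanβl)/(Z_0 + jZ_L·tanβl)
     = 285·(183 + j141)/(285 + j90.5)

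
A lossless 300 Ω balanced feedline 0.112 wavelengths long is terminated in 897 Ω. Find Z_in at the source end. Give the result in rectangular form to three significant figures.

Z_in ≈ 207 − j272 Ω

βl = 2π × 0.112 = 40.3°
tan(βl) = tan(40.3°) = 0.849
Z_in = Z_0·(Z_L + jZ_0·tanβl)/(Z_0 + jZ_L·tanβl)
     = 300·(897 + j255)/(300 + j761)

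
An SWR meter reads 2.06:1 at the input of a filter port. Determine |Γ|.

|Γ| = (S − 1)/(S + 1) = (2.06 − 1)/(2.06 + 1) = 1.06/3.06

|Γ| ≈ 0.346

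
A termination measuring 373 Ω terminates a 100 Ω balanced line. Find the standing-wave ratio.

VSWR ≈ 3.73

Γ = (373 − 100)/(373 + 100) = 0.577
VSWR = (1 + 0.577)/(1 − 0.577)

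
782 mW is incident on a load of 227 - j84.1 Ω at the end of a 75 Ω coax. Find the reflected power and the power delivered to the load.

|Γ| = |(152 − j84.1)/(302 − j84.1)| = 0.554
|Γ|² = 0.307
P_refl = |Γ|²·P_inc = 240 mW, P_del = (1 − |Γ|²)·P_inc = 542 mW

P_reflected ≈ 240 mW; P_delivered ≈ 542 mW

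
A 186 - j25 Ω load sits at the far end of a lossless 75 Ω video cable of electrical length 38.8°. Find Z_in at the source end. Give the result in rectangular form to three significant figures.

Z_in ≈ 54.8 − j58.4 Ω

tan(βl) = tan(38.8°) = 0.804
Z_in = Z_0·(Z_L + jZ_0·tanβl)/(Z_0 + jZ_L·tanβl)
     = 75·(186 + j35.3)/(95.1 + j150)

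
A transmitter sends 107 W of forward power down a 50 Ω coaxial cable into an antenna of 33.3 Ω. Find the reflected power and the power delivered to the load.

P_reflected ≈ 4.3 W; P_delivered ≈ 103 W

Γ = (33.3 − 50)/(33.3 + 50) = -0.2
|Γ|² = 0.0402
P_refl = |Γ|²·P_inc = 4.3 W, P_del = (1 − |Γ|²)·P_inc = 103 W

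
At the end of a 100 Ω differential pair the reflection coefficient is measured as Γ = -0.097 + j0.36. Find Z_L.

Z_L ≈ 64.6 + j54 Ω

Z_L = Z_0·(1 + Γ)/(1 − Γ) = 100·(0.903 + j0.36)/(1.1 − j0.36)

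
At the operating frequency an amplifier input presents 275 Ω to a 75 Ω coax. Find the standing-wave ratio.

Γ = (275 − 75)/(275 + 75) = 0.571
VSWR = (1 + 0.571)/(1 − 0.571)

VSWR ≈ 3.67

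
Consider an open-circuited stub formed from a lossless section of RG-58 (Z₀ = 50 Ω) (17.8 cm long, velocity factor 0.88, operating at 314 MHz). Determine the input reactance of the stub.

X_in ≈ -12.3 Ω (capacitive)

λ = v/f = 0.88·c / 314 MHz = 0.841 m
βl = 2π·l/λ = 2π × 0.212 = 76.2°
tan(βl) = 4.08
For an open-circuited stub, Z_in = −jZ_0·cot(βl) = −jZ_0/tan(βl)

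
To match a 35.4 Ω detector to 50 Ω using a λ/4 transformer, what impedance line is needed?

Z_qwt ≈ 42.1 Ω

Z_qwt = √(Z_0·R_L) = √(50 × 35.4) = √1770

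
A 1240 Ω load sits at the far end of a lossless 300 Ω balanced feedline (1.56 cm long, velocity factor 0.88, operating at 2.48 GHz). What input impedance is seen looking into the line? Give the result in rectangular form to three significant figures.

Z_in ≈ 111 − j208 Ω

λ = v/f = 0.88·c / 2.48 GHz = 0.106 m
βl = 2π·l/λ = 2π × 0.147 = 52.8°
tan(βl) = tan(52.8°) = 1.32
Z_in = Z_0·(Z_L + jZ_0·tanβl)/(Z_0 + jZ_L·tanβl)
     = 300·(1240 + j395)/(300 + j1630)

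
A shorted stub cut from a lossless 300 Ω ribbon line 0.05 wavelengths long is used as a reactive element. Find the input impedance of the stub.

Z_in ≈ +j97.5 Ω

βl = 2π × 0.05 = 18°
tan(βl) = 0.325
For a shorted stub, Z_in = jZ_0·tan(βl)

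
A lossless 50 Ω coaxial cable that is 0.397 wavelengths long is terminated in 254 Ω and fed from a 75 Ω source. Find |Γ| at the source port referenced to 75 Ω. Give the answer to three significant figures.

|Γ| ≈ 0.664

βl = 2π × 0.397 = 143°
tan(βl) = -0.756
Z_in = Z_0·(Z_L + jZ_0·tanβl)/(Z_0 + jZ_L·tanβl) = 25.4 + j59.6 Ω
Γ_s = (Z_in − Z_s)/(Z_in + Z_s) = (-49.6 + j59.6)/(100 + j59.6), |Γ_s| = 0.664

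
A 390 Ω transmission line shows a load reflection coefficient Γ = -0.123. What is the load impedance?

Z_L = Z_0·(1 + Γ)/(1 − Γ) = 390·(0.877)/(1.12)

Z_L ≈ 305 Ω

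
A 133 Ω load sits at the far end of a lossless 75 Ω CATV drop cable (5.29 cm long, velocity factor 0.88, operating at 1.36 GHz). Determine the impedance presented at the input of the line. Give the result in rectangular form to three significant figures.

Z_in ≈ 42.9 + j7.24 Ω

λ = v/f = 0.88·c / 1.36 GHz = 0.194 m
βl = 2π·l/λ = 2π × 0.273 = 98.1°
tan(βl) = tan(98.1°) = -7.02
Z_in = Z_0·(Z_L + jZ_0·tanβl)/(Z_0 + jZ_L·tanβl)
     = 75·(133 − j527)/(75 − j934)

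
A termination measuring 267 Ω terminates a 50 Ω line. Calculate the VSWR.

For a purely resistive load, VSWR = R_L/Z_0 or Z_0/R_L (whichever > 1) = 267/50

VSWR ≈ 5.34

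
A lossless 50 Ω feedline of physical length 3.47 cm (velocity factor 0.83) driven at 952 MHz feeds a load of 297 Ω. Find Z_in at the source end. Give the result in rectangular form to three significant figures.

λ = v/f = 0.83·c / 952 MHz = 0.262 m
βl = 2π·l/λ = 2π × 0.133 = 47.8°
tan(βl) = tan(47.8°) = 1.1
Z_in = Z_0·(Z_L + jZ_0·tanβl)/(Z_0 + jZ_L·tanβl)
     = 50·(297 + j55.1)/(50 + j327)

Z_in ≈ 15 − j43.1 Ω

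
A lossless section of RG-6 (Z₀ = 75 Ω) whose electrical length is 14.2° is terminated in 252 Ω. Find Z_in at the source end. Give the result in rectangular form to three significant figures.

tan(βl) = tan(14.2°) = 0.253
Z_in = Z_0·(Z_L + jZ_0·tanβl)/(Z_0 + jZ_L·tanβl)
     = 75·(252 + j19)/(75 + j63.8)

Z_in ≈ 156 − j113 Ω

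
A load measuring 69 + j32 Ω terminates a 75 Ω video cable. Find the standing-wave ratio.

VSWR ≈ 1.57

Γ = (Z_L − Z_0)/(Z_L + Z_0) = (-6 + j32)/(144 + j32)
|Γ| = 32.6/148 = 0.221
VSWR = (1 + |Γ|)/(1 − |Γ|) = 1.22/0.779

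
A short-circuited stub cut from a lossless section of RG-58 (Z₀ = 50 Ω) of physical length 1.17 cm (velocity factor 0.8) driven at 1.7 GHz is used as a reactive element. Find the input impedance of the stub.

λ = v/f = 0.8·c / 1.7 GHz = 0.141 m
βl = 2π·l/λ = 2π × 0.0829 = 29.8°
tan(βl) = 0.574
For a short-circuited stub, Z_in = jZ_0·tan(βl)

Z_in ≈ +j28.7 Ω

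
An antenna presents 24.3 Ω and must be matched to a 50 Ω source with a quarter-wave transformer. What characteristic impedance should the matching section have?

Z_qwt ≈ 34.9 Ω

Z_qwt = √(Z_0·R_L) = √(50 × 24.3) = √1215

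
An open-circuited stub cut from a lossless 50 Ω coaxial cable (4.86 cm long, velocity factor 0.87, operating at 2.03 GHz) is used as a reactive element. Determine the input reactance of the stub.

X_in ≈ 51.9 Ω (inductive)

λ = v/f = 0.87·c / 2.03 GHz = 0.129 m
βl = 2π·l/λ = 2π × 0.378 = 136°
tan(βl) = -0.963
For an open-circuited stub, Z_in = −jZ_0·cot(βl) = −jZ_0/tan(βl)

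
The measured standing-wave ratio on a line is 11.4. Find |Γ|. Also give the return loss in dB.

|Γ| ≈ 0.839; return loss ≈ 1.53 dB

|Γ| = (S − 1)/(S + 1) = (11.4 − 1)/(11.4 + 1) = 10.4/12.4
RL = −20·log₁₀|Γ| = −20·log₁₀(0.839)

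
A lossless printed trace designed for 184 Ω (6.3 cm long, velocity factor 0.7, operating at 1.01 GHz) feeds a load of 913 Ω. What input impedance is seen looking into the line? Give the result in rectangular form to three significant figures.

λ = v/f = 0.7·c / 1.01 GHz = 0.208 m
βl = 2π·l/λ = 2π × 0.303 = 109°
tan(βl) = tan(109°) = -2.89
Z_in = Z_0·(Z_L + jZ_0·tanβl)/(Z_0 + jZ_L·tanβl)
     = 184·(913 − j532)/(184 − j2640)

Z_in ≈ 41.3 + j60.8 Ω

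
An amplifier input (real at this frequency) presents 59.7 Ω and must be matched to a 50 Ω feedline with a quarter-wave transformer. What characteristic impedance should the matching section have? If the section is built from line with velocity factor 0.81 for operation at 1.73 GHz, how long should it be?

Z_qwt ≈ 54.6 Ω; length ≈ 3.51 cm

Z_qwt = √(Z_0·R_L) = √(50 × 59.7) = √2985
λ = 0.81·c/f = 0.14 m, so l = λ/4 = 0.0351 m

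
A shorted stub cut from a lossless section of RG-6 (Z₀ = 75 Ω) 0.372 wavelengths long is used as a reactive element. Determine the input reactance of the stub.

βl = 2π × 0.372 = 134°
tan(βl) = -1.04
For a shorted stub, Z_in = jZ_0·tan(βl)

X_in ≈ -77.9 Ω (capacitive)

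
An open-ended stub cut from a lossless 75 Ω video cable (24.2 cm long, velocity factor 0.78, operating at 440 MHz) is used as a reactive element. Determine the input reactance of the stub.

λ = v/f = 0.78·c / 440 MHz = 0.532 m
βl = 2π·l/λ = 2π × 0.455 = 164°
tan(βl) = -0.29
For an open-ended stub, Z_in = −jZ_0·cot(βl) = −jZ_0/tan(βl)

X_in ≈ 258 Ω (inductive)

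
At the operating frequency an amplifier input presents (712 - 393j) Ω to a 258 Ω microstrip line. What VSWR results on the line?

VSWR ≈ 3.69

Γ = (Z_L − Z_0)/(Z_L + Z_0) = (454 − j393)/(970 − j393)
|Γ| = 600/1050 = 0.574
VSWR = (1 + |Γ|)/(1 − |Γ|) = 1.57/0.426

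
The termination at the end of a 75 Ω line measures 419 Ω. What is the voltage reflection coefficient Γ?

Γ = (Z_L − Z_0)/(Z_L + Z_0) = (419 − 75)/(419 + 75) = 344/494

Γ = 0.696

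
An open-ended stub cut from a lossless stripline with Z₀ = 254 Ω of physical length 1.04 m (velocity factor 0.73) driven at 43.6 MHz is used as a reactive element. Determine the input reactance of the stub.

X_in ≈ -70.3 Ω (capacitive)

λ = v/f = 0.73·c / 43.6 MHz = 5.02 m
βl = 2π·l/λ = 2π × 0.207 = 74.5°
tan(βl) = 3.62
For an open-ended stub, Z_in = −jZ_0·cot(βl) = −jZ_0/tan(βl)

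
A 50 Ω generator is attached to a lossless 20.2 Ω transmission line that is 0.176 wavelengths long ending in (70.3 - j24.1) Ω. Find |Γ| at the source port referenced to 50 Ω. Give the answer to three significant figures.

βl = 2π × 0.176 = 63.4°
tan(βl) = 1.99
Z_in = Z_0·(Z_L + jZ_0·tanβl)/(Z_0 + jZ_L·tanβl) = 5.87 − j7.27 Ω
Γ_s = (Z_in − Z_s)/(Z_in + Z_s) = (-44.1 − j7.27)/(55.9 − j7.27), |Γ_s| = 0.794

|Γ| ≈ 0.794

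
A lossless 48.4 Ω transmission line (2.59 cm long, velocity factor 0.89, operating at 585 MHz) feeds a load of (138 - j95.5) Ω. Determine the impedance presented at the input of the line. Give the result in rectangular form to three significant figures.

Z_in ≈ 38 − j67.9 Ω

λ = v/f = 0.89·c / 585 MHz = 0.456 m
βl = 2π·l/λ = 2π × 0.0567 = 20.4°
tan(βl) = tan(20.4°) = 0.372
Z_in = Z_0·(Z_L + jZ_0·tanβl)/(Z_0 + jZ_L·tanβl)
     = 48.4·(138 − j77.5)/(84 + j51.4)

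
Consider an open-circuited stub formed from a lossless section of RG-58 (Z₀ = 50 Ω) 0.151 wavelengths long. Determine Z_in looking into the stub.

βl = 2π × 0.151 = 54.4°
tan(βl) = 1.39
For an open-circuited stub, Z_in = −jZ_0·cot(βl) = −jZ_0/tan(βl)

Z_in ≈ −j35.8 Ω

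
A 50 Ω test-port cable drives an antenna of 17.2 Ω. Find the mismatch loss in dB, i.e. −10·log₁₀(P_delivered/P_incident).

Γ = (17.2 − 50)/(17.2 + 50) = -0.488
|Γ|² = 0.238, so P_del/P_inc = 1 − |Γ|² = 0.762
ML = −10·log₁₀(1 − |Γ|²)

mismatch loss ≈ 1.18 dB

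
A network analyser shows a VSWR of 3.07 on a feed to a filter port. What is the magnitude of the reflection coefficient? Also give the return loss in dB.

|Γ| = (S − 1)/(S + 1) = (3.07 − 1)/(3.07 + 1) = 2.07/4.07
RL = −20·log₁₀|Γ| = −20·log₁₀(0.509)

|Γ| ≈ 0.509; return loss ≈ 5.87 dB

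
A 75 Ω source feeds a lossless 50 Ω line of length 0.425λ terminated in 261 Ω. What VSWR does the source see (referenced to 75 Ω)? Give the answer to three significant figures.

VSWR ≈ 4.4

βl = 2π × 0.425 = 153°
tan(βl) = -0.51
Z_in = Z_0·(Z_L + jZ_0·tanβl)/(Z_0 + jZ_L·tanβl) = 40.7 + j82.8 Ω
Γ_s = (Z_in − Z_s)/(Z_in + Z_s) = (-34.3 + j82.8)/(116 + j82.8), |Γ_s| = 0.63
VSWR = (1 + |Γ_s|)/(1 − |Γ_s|)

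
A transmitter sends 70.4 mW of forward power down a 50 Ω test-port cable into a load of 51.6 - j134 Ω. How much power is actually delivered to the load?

|Γ| = |(1.6 − j134)/(101.6 − j134)| = 0.797
|Γ|² = 0.635
P_refl = |Γ|²·P_inc = 44.7 mW, P_del = (1 − |Γ|²)·P_inc = 25.7 mW

P_delivered ≈ 25.7 mW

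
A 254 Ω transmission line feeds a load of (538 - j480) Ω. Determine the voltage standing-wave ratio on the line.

Γ = (Z_L − Z_0)/(Z_L + Z_0) = (284 − j480)/(792 − j480)
|Γ| = 558/926 = 0.602
VSWR = (1 + |Γ|)/(1 − |Γ|) = 1.6/0.398

VSWR ≈ 4.03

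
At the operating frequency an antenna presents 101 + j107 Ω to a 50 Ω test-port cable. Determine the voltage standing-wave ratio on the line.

VSWR ≈ 4.56

Γ = (Z_L − Z_0)/(Z_L + Z_0) = (51 + j107)/(151 + j107)
|Γ| = 119/185 = 0.64
VSWR = (1 + |Γ|)/(1 − |Γ|) = 1.64/0.36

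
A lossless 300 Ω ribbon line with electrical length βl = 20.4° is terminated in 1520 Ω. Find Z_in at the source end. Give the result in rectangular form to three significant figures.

Z_in ≈ 380 − j605 Ω

tan(βl) = tan(20.4°) = 0.372
Z_in = Z_0·(Z_L + jZ_0·tanβl)/(Z_0 + jZ_L·tanβl)
     = 300·(1520 + j112)/(300 + j565)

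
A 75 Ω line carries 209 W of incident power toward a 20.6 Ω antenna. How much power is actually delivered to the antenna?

Γ = (20.6 − 75)/(20.6 + 75) = -0.569
|Γ|² = 0.324
P_refl = |Γ|²·P_inc = 67.7 W, P_del = (1 − |Γ|²)·P_inc = 141 W

P_delivered ≈ 141 W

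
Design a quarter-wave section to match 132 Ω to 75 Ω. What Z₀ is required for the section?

Z_qwt = √(Z_0·R_L) = √(75 × 132) = √9900

Z_qwt ≈ 99.5 Ω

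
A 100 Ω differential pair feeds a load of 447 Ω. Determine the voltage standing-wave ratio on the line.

Γ = (447 − 100)/(447 + 100) = 0.634
VSWR = (1 + 0.634)/(1 − 0.634)

VSWR ≈ 4.47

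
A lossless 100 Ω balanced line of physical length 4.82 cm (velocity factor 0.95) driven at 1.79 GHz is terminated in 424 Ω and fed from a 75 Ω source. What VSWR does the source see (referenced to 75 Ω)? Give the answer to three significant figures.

λ = v/f = 0.95·c / 1.79 GHz = 0.159 m
βl = 2π·l/λ = 2π × 0.303 = 109°
tan(βl) = -2.91
Z_in = Z_0·(Z_L + jZ_0·tanβl)/(Z_0 + jZ_L·tanβl) = 26.2 + j32.3 Ω
Γ_s = (Z_in − Z_s)/(Z_in + Z_s) = (-48.8 + j32.3)/(101 + j32.3), |Γ_s| = 0.551
VSWR = (1 + |Γ_s|)/(1 − |Γ_s|)

VSWR ≈ 3.45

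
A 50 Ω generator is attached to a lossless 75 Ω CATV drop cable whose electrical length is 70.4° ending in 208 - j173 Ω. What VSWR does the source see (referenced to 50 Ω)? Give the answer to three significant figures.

tan(βl) = 2.81
Z_in = Z_0·(Z_L + jZ_0·tanβl)/(Z_0 + jZ_L·tanβl) = 15.9 − j11.5 Ω
Γ_s = (Z_in − Z_s)/(Z_in + Z_s) = (-34.1 − j11.5)/(65.9 − j11.5), |Γ_s| = 0.539
VSWR = (1 + |Γ_s|)/(1 − |Γ_s|)

VSWR ≈ 3.34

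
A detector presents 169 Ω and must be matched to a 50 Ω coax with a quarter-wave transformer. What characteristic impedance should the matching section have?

Z_qwt ≈ 91.9 Ω

Z_qwt = √(Z_0·R_L) = √(50 × 169) = √8450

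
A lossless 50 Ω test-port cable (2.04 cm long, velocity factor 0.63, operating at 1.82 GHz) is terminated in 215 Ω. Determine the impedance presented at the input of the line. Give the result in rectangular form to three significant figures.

Z_in ≈ 13 − j16.4 Ω

λ = v/f = 0.63·c / 1.82 GHz = 0.104 m
βl = 2π·l/λ = 2π × 0.196 = 70.7°
tan(βl) = tan(70.7°) = 2.86
Z_in = Z_0·(Z_L + jZ_0·tanβl)/(Z_0 + jZ_L·tanβl)
     = 50·(215 + j143)/(50 + j615)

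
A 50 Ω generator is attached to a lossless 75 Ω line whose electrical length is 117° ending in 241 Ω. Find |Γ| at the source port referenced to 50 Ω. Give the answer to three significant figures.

|Γ| ≈ 0.466

tan(βl) = -1.96
Z_in = Z_0·(Z_L + jZ_0·tanβl)/(Z_0 + jZ_L·tanβl) = 28.7 + j33.7 Ω
Γ_s = (Z_in − Z_s)/(Z_in + Z_s) = (-21.3 + j33.7)/(78.7 + j33.7), |Γ_s| = 0.466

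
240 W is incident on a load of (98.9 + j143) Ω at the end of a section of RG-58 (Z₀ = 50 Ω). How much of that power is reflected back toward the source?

|Γ| = |(48.9 + j143)/(148.9 + j143)| = 0.732
|Γ|² = 0.536
P_refl = |Γ|²·P_inc = 129 W, P_del = (1 − |Γ|²)·P_inc = 111 W

P_reflected ≈ 129 W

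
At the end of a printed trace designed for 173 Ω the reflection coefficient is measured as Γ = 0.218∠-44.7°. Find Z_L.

Z_L = Z_0·(1 + Γ)/(1 − Γ) = 173·(1.15 − j0.153)/(0.845 + j0.153)

Z_L ≈ 223 − j71.9 Ω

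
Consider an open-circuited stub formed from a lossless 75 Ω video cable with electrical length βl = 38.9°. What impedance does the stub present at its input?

tan(βl) = 0.807
For an open-circuited stub, Z_in = −jZ_0·cot(βl) = −jZ_0/tan(βl)

Z_in ≈ −j92.9 Ω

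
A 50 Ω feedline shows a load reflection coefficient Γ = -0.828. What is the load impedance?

Z_L ≈ 4.7 Ω

Z_L = Z_0·(1 + Γ)/(1 − Γ) = 50·(0.172)/(1.83)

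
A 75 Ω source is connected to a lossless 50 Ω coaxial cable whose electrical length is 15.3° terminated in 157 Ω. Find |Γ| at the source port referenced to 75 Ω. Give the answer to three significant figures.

tan(βl) = 0.274
Z_in = Z_0·(Z_L + jZ_0·tanβl)/(Z_0 + jZ_L·tanβl) = 97.1 − j69.7 Ω
Γ_s = (Z_in − Z_s)/(Z_in + Z_s) = (22.1 − j69.7)/(172 − j69.7), |Γ_s| = 0.394

|Γ| ≈ 0.394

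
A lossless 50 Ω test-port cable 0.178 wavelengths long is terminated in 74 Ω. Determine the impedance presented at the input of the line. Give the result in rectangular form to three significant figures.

Z_in ≈ 37.7 − j11.9 Ω

βl = 2π × 0.178 = 64.1°
tan(βl) = tan(64.1°) = 2.06
Z_in = Z_0·(Z_L + jZ_0·tanβl)/(Z_0 + jZ_L·tanβl)
     = 50·(74 + j103)/(50 + j152)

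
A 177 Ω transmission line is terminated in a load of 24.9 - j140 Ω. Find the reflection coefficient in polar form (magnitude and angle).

Γ ≈ 0.841 ∠ -103°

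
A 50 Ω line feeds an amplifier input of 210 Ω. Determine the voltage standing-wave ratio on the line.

For a purely resistive load, VSWR = R_L/Z_0 or Z_0/R_L (whichever > 1) = 210/50

VSWR ≈ 4.2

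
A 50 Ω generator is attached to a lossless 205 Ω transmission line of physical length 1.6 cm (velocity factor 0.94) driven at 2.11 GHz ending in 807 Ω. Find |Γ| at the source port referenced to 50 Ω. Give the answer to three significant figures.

|Γ| ≈ 0.809

λ = v/f = 0.94·c / 2.11 GHz = 0.134 m
βl = 2π·l/λ = 2π × 0.12 = 43.1°
tan(βl) = 0.936
Z_in = Z_0·(Z_L + jZ_0·tanβl)/(Z_0 + jZ_L·tanβl) = 104 − j191 Ω
Γ_s = (Z_in − Z_s)/(Z_in + Z_s) = (53.9 − j191)/(154 − j191), |Γ_s| = 0.809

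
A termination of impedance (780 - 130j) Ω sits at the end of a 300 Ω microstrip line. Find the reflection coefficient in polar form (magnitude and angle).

Γ = (Z_L − Z_0)/(Z_L + Z_0) = (480 − j130)/(1080 − j130)
|Γ| = 497/1090 = 0.457

Γ ≈ 0.457 ∠ -8.29°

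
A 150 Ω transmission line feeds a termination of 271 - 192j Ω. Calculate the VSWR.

VSWR ≈ 2.93

Γ = (Z_L − Z_0)/(Z_L + Z_0) = (121 − j192)/(421 − j192)
|Γ| = 227/463 = 0.49
VSWR = (1 + |Γ|)/(1 − |Γ|) = 1.49/0.51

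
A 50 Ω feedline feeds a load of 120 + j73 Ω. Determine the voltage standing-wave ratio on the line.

Γ = (Z_L − Z_0)/(Z_L + Z_0) = (70 + j73)/(170 + j73)
|Γ| = 101/185 = 0.547
VSWR = (1 + |Γ|)/(1 − |Γ|) = 1.55/0.453

VSWR ≈ 3.41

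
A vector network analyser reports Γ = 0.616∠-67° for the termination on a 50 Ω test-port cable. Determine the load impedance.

Z_L = Z_0·(1 + Γ)/(1 − Γ) = 50·(1.24 − j0.567)/(0.759 + j0.567)

Z_L ≈ 34.5 − j63.1 Ω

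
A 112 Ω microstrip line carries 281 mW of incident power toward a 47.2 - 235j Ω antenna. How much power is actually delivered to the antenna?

P_delivered ≈ 73.7 mW

|Γ| = |(-64.8 − j235)/(159.2 − j235)| = 0.859
|Γ|² = 0.738
P_refl = |Γ|²·P_inc = 207 mW, P_del = (1 − |Γ|²)·P_inc = 73.7 mW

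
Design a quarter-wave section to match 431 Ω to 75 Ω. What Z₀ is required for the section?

Z_qwt = √(Z_0·R_L) = √(75 × 431) = √32320

Z_qwt ≈ 180 Ω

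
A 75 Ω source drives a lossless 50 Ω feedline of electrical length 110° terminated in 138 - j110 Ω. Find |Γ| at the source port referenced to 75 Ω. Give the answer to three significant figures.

|Γ| ≈ 0.715

tan(βl) = -2.75
Z_in = Z_0·(Z_L + jZ_0·tanβl)/(Z_0 + jZ_L·tanβl) = 14.2 + j27.7 Ω
Γ_s = (Z_in − Z_s)/(Z_in + Z_s) = (-60.8 + j27.7)/(89.2 + j27.7), |Γ_s| = 0.715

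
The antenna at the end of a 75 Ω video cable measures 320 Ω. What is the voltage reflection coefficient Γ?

Γ = 0.62

Γ = (Z_L − Z_0)/(Z_L + Z_0) = (320 − 75)/(320 + 75) = 245/395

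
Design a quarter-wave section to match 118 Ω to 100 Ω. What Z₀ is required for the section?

Z_qwt ≈ 109 Ω

Z_qwt = √(Z_0·R_L) = √(100 × 118) = √11800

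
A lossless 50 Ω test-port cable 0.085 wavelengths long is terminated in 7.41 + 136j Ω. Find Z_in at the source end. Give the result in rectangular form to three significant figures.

βl = 2π × 0.085 = 30.6°
tan(βl) = tan(30.6°) = 0.591
Z_in = Z_0·(Z_L + jZ_0·tanβl)/(Z_0 + jZ_L·tanβl)
     = 50·(7.41 + j166)/(-30.4 + j4.38)

Z_in ≈ 26.5 − j268 Ω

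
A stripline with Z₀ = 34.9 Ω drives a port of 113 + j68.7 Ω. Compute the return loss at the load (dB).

Γ = (78.1 + j68.7)/(147.9 + j68.7), |Γ| = 0.638
RL = −20·log₁₀|Γ| = −20·log₁₀(0.638)

RL ≈ 3.91 dB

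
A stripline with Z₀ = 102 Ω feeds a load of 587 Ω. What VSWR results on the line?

VSWR ≈ 5.75

For a purely resistive load, VSWR = R_L/Z_0 or Z_0/R_L (whichever > 1) = 587/102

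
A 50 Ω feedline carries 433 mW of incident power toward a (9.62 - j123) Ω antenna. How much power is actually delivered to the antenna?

|Γ| = |(-40.38 − j123)/(59.62 − j123)| = 0.947
|Γ|² = 0.897
P_refl = |Γ|²·P_inc = 388 mW, P_del = (1 − |Γ|²)·P_inc = 44.6 mW

P_delivered ≈ 44.6 mW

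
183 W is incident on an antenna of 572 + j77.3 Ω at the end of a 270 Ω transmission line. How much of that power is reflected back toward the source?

|Γ| = |(302 + j77.3)/(842 + j77.3)| = 0.369
|Γ|² = 0.136
P_refl = |Γ|²·P_inc = 24.9 W, P_del = (1 − |Γ|²)·P_inc = 158 W

P_reflected ≈ 24.9 W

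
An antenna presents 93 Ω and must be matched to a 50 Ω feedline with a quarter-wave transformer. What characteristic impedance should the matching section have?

Z_qwt = √(Z_0·R_L) = √(50 × 93) = √4650

Z_qwt ≈ 68.2 Ω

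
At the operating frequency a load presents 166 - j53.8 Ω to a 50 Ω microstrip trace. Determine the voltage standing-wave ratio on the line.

VSWR ≈ 3.7

Γ = (Z_L − Z_0)/(Z_L + Z_0) = (116 − j53.8)/(216 − j53.8)
|Γ| = 128/223 = 0.574
VSWR = (1 + |Γ|)/(1 − |Γ|) = 1.57/0.426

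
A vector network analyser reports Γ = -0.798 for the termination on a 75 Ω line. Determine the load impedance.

Z_L = Z_0·(1 + Γ)/(1 − Γ) = 75·(0.202)/(1.8)

Z_L ≈ 8.43 Ω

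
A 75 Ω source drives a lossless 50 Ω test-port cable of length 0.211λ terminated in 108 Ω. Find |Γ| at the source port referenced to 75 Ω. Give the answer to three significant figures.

βl = 2π × 0.211 = 76°
tan(βl) = 4
Z_in = Z_0·(Z_L + jZ_0·tanβl)/(Z_0 + jZ_L·tanβl) = 24.3 − j9.69 Ω
Γ_s = (Z_in − Z_s)/(Z_in + Z_s) = (-50.7 − j9.69)/(99.3 − j9.69), |Γ_s| = 0.518

|Γ| ≈ 0.518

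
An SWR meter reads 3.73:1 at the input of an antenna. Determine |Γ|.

|Γ| ≈ 0.577

|Γ| = (S − 1)/(S + 1) = (3.73 − 1)/(3.73 + 1) = 2.73/4.73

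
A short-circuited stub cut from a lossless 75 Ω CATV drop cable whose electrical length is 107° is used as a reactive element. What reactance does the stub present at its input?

tan(βl) = -3.27
For a short-circuited stub, Z_in = jZ_0·tan(βl)

X_in ≈ -245 Ω (capacitive)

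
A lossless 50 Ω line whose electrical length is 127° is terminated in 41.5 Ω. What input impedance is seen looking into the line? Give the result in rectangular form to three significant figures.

Z_in ≈ 51.8 − j9.33 Ω

tan(βl) = tan(127°) = -1.33
Z_in = Z_0·(Z_L + jZ_0·tanβl)/(Z_0 + jZ_L·tanβl)
     = 50·(41.5 − j66.4)/(50 − j55.1)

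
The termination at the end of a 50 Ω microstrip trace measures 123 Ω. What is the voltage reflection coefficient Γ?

Γ = (Z_L − Z_0)/(Z_L + Z_0) = (123 − 50)/(123 + 50) = 73/173

Γ = 0.422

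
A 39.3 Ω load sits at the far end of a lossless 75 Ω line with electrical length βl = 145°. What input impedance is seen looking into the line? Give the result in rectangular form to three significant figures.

tan(βl) = tan(145°) = -0.7
Z_in = Z_0·(Z_L + jZ_0·tanβl)/(Z_0 + jZ_L·tanβl)
     = 75·(39.3 − j52.5)/(75 − j27.5)

Z_in ≈ 51.6 − j33.6 Ω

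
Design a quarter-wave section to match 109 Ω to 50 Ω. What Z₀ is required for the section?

Z_qwt ≈ 73.8 Ω

Z_qwt = √(Z_0·R_L) = √(50 × 109) = √5450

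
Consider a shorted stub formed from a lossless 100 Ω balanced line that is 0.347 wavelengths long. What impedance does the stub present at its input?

βl = 2π × 0.347 = 125°
tan(βl) = -1.43
For a shorted stub, Z_in = jZ_0·tan(βl)

Z_in ≈ −j143 Ω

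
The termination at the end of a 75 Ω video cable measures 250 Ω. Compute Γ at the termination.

Γ = (Z_L − Z_0)/(Z_L + Z_0) = (250 − 75)/(250 + 75) = 175/325

Γ = 0.538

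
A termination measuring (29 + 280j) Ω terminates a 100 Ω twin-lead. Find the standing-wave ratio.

Γ = (Z_L − Z_0)/(Z_L + Z_0) = (-71 + j280)/(129 + j280)
|Γ| = 289/308 = 0.937
VSWR = (1 + |Γ|)/(1 − |Γ|) = 1.94/0.063

VSWR ≈ 30.7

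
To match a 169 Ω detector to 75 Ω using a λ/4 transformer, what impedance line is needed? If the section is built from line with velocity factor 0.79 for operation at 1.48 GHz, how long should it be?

Z_qwt ≈ 113 Ω; length ≈ 4 cm

Z_qwt = √(Z_0·R_L) = √(75 × 169) = √12680
λ = 0.79·c/f = 0.16 m, so l = λ/4 = 0.04 m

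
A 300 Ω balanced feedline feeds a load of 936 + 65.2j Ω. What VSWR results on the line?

Γ = (Z_L − Z_0)/(Z_L + Z_0) = (636 + j65.2)/(1236 + j65.2)
|Γ| = 639/1240 = 0.517
VSWR = (1 + |Γ|)/(1 − |Γ|) = 1.52/0.483

VSWR ≈ 3.14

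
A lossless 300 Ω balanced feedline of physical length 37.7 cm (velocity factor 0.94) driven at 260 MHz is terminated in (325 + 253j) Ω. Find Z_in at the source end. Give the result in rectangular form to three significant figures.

λ = v/f = 0.94·c / 260 MHz = 1.08 m
βl = 2π·l/λ = 2π × 0.348 = 125°
tan(βl) = tan(125°) = -1.42
Z_in = Z_0·(Z_L + jZ_0·tanβl)/(Z_0 + jZ_L·tanβl)
     = 300·(325 − j173)/(660 − j462)

Z_in ≈ 136 + j16.6 Ω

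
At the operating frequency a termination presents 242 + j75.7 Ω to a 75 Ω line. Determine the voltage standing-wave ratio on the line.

Γ = (Z_L − Z_0)/(Z_L + Z_0) = (167 + j75.7)/(317 + j75.7)
|Γ| = 183/326 = 0.563
VSWR = (1 + |Γ|)/(1 − |Γ|) = 1.56/0.437

VSWR ≈ 3.57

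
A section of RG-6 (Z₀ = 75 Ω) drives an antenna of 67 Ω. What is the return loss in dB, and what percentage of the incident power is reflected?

RL ≈ 25 dB; 0.317% of incident power reflected

Γ = (67 − 75)/(67 + 75) = -0.0563
RL = −20·log₁₀(0.0563) = 25 dB
P_refl/P_inc = |Γ|² = 0.00317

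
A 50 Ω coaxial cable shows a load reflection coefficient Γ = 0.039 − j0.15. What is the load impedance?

Z_L ≈ 51.6 − j15.9 Ω

Z_L = Z_0·(1 + Γ)/(1 − Γ) = 50·(1.04 − j0.15)/(0.961 + j0.15)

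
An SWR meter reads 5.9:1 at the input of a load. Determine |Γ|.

|Γ| ≈ 0.71

|Γ| = (S − 1)/(S + 1) = (5.9 − 1)/(5.9 + 1) = 4.9/6.9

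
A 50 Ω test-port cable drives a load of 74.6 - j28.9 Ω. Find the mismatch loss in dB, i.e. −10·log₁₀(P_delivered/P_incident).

Γ = (24.6 − j28.9)/(124.6 − j28.9), |Γ| = 0.297
|Γ|² = 0.088, so P_del/P_inc = 1 − |Γ|² = 0.912
ML = −10·log₁₀(1 − |Γ|²)

mismatch loss ≈ 0.4 dB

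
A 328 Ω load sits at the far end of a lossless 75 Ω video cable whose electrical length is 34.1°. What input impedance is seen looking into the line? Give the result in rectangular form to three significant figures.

Z_in ≈ 49 − j94.2 Ω

tan(βl) = tan(34.1°) = 0.677
Z_in = Z_0·(Z_L + jZ_0·tanβl)/(Z_0 + jZ_L·tanβl)
     = 75·(328 + j50.8)/(75 + j222)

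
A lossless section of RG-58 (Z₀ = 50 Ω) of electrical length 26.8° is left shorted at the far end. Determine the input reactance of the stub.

X_in ≈ 25.3 Ω (inductive)

tan(βl) = 0.505
For a shorted stub, Z_in = jZ_0·tan(βl)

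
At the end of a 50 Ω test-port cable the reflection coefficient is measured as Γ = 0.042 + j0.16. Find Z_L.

Z_L ≈ 51.6 + j17 Ω

Z_L = Z_0·(1 + Γ)/(1 − Γ) = 50·(1.04 + j0.16)/(0.958 − j0.16)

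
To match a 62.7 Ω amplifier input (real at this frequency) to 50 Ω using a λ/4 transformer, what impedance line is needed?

Z_qwt ≈ 56 Ω

Z_qwt = √(Z_0·R_L) = √(50 × 62.7) = √3135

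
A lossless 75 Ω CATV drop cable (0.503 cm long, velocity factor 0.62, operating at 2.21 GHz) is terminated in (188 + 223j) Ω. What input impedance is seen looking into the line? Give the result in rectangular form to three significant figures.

λ = v/f = 0.62·c / 2.21 GHz = 0.0842 m
βl = 2π·l/λ = 2π × 0.0598 = 21.5°
tan(βl) = tan(21.5°) = 0.394
Z_in = Z_0·(Z_L + jZ_0·tanβl)/(Z_0 + jZ_L·tanβl)
     = 75·(188 + j253)/(-12.9 + j74.1)

Z_in ≈ 216 − j228 Ω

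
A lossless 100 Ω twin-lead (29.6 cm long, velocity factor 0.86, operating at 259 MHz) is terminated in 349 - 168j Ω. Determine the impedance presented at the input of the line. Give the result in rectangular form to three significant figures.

λ = v/f = 0.86·c / 259 MHz = 0.996 m
βl = 2π·l/λ = 2π × 0.297 = 107°
tan(βl) = tan(107°) = -3.28
Z_in = Z_0·(Z_L + jZ_0·tanβl)/(Z_0 + jZ_L·tanβl)
     = 100·(349 − j496)/(-450 − j1140)

Z_in ≈ 27.1 + j41.2 Ω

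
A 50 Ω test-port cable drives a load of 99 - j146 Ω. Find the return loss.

RL ≈ 2.64 dB

Γ = (49 − j146)/(149 − j146), |Γ| = 0.738
RL = −20·log₁₀|Γ| = −20·log₁₀(0.738)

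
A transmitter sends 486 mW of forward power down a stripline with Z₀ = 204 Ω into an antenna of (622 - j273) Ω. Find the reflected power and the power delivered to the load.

P_reflected ≈ 160 mW; P_delivered ≈ 326 mW

|Γ| = |(418 − j273)/(826 − j273)| = 0.574
|Γ|² = 0.329
P_refl = |Γ|²·P_inc = 160 mW, P_del = (1 − |Γ|²)·P_inc = 326 mW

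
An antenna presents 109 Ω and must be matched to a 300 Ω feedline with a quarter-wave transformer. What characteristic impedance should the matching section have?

Z_qwt ≈ 181 Ω

Z_qwt = √(Z_0·R_L) = √(300 × 109) = √32700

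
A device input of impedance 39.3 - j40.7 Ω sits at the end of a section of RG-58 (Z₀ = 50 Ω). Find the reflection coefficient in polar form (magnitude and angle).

Γ ≈ 0.429 ∠ -80.2°

Γ = (Z_L − Z_0)/(Z_L + Z_0) = (-10.7 − j40.7)/(89.3 − j40.7)
|Γ| = 42.1/98.1 = 0.429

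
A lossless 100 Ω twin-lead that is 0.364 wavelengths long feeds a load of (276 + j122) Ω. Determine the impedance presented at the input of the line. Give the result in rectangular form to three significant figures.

Z_in ≈ 40.5 + j56.4 Ω

βl = 2π × 0.364 = 131°
tan(βl) = tan(131°) = -1.15
Z_in = Z_0·(Z_L + jZ_0·tanβl)/(Z_0 + jZ_L·tanβl)
     = 100·(276 + j7.13)/(240 − j317)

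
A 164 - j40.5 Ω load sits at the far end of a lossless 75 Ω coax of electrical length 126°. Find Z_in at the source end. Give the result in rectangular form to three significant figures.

Z_in ≈ 52 + j50.1 Ω

tan(βl) = tan(126°) = -1.38
Z_in = Z_0·(Z_L + jZ_0·tanβl)/(Z_0 + jZ_L·tanβl)
     = 75·(164 − j144)/(19.3 − j226)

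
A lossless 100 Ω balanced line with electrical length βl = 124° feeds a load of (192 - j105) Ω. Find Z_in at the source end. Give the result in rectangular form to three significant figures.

Z_in ≈ 73 + j81.7 Ω

tan(βl) = tan(124°) = -1.48
Z_in = Z_0·(Z_L + jZ_0·tanβl)/(Z_0 + jZ_L·tanβl)
     = 100·(192 − j253)/(-55.7 − j285)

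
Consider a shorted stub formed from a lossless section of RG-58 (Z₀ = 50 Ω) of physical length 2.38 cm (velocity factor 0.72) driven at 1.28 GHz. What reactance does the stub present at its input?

X_in ≈ 61.2 Ω (inductive)

λ = v/f = 0.72·c / 1.28 GHz = 0.169 m
βl = 2π·l/λ = 2π × 0.141 = 50.8°
tan(βl) = 1.22
For a shorted stub, Z_in = jZ_0·tan(βl)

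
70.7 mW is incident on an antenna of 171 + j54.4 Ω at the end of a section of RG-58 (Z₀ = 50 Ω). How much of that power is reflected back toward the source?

|Γ| = |(121 + j54.4)/(221 + j54.4)| = 0.583
|Γ|² = 0.34
P_refl = |Γ|²·P_inc = 24 mW, P_del = (1 − |Γ|²)·P_inc = 46.7 mW

P_reflected ≈ 24 mW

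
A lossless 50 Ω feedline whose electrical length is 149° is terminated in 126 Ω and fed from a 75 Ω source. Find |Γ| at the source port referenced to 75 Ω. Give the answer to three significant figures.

tan(βl) = -0.601
Z_in = Z_0·(Z_L + jZ_0·tanβl)/(Z_0 + jZ_L·tanβl) = 52.1 + j48.8 Ω
Γ_s = (Z_in − Z_s)/(Z_in + Z_s) = (-22.9 + j48.8)/(127 + j48.8), |Γ_s| = 0.396

|Γ| ≈ 0.396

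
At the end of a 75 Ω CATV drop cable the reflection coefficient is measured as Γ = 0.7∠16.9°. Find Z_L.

Z_L ≈ 254 + j203 Ω

Z_L = Z_0·(1 + Γ)/(1 − Γ) = 75·(1.67 + j0.203)/(0.33 − j0.203)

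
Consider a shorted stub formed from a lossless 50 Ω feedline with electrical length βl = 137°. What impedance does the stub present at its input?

Z_in ≈ −j46.6 Ω

tan(βl) = -0.933
For a shorted stub, Z_in = jZ_0·tan(βl)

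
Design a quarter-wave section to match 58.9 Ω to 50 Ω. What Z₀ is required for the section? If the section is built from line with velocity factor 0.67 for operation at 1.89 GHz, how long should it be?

Z_qwt ≈ 54.3 Ω; length ≈ 2.66 cm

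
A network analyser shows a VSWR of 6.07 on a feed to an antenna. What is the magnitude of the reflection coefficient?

|Γ| ≈ 0.717

|Γ| = (S − 1)/(S + 1) = (6.07 − 1)/(6.07 + 1) = 5.07/7.07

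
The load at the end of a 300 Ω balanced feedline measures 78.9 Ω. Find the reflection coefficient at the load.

Γ = -0.584

Γ = (Z_L − Z_0)/(Z_L + Z_0) = (78.9 − 300)/(78.9 + 300) = -221.1/378.9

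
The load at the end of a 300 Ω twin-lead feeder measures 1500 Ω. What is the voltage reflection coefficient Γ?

Γ = (Z_L − Z_0)/(Z_L + Z_0) = (1500 − 300)/(1500 + 300) = 1200/1800

Γ = 0.667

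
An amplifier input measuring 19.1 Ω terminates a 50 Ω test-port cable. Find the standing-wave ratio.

VSWR ≈ 2.62

Γ = (19.1 − 50)/(19.1 + 50) = -0.447
VSWR = (1 + 0.447)/(1 − 0.447)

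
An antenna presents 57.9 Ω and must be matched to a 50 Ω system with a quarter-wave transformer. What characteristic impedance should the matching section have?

Z_qwt = √(Z_0·R_L) = √(50 × 57.9) = √2895

Z_qwt ≈ 53.8 Ω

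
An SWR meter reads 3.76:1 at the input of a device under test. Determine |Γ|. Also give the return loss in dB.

|Γ| ≈ 0.58; return loss ≈ 4.73 dB

|Γ| = (S − 1)/(S + 1) = (3.76 − 1)/(3.76 + 1) = 2.76/4.76
RL = −20·log₁₀|Γ| = −20·log₁₀(0.58)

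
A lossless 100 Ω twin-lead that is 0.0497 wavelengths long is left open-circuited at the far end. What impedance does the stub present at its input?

βl = 2π × 0.0497 = 17.9°
tan(βl) = 0.323
For an open-circuited stub, Z_in = −jZ_0·cot(βl) = −jZ_0/tan(βl)

Z_in ≈ −j310 Ω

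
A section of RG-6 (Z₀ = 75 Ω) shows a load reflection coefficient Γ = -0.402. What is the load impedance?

Z_L ≈ 32 Ω

Z_L = Z_0·(1 + Γ)/(1 − Γ) = 75·(0.598)/(1.4)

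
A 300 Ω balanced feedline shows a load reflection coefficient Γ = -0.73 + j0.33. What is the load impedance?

Z_L ≈ 34.6 + j63.8 Ω

Z_L = Z_0·(1 + Γ)/(1 − Γ) = 300·(0.27 + j0.33)/(1.73 − j0.33)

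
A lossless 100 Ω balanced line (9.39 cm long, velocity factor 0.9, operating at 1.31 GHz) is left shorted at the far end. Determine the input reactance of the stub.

X_in ≈ -28.7 Ω (capacitive)

λ = v/f = 0.9·c / 1.31 GHz = 0.206 m
βl = 2π·l/λ = 2π × 0.456 = 164°
tan(βl) = -0.287
For a shorted stub, Z_in = jZ_0·tan(βl)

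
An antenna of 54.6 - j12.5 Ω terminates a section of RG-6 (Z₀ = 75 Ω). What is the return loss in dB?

Γ = (-20.4 − j12.5)/(129.6 − j12.5), |Γ| = 0.184
RL = −20·log₁₀|Γ| = −20·log₁₀(0.184)

RL ≈ 14.7 dB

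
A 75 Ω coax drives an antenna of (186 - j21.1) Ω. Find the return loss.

RL ≈ 7.3 dB

Γ = (111 − j21.1)/(261 − j21.1), |Γ| = 0.431
RL = −20·log₁₀|Γ| = −20·log₁₀(0.431)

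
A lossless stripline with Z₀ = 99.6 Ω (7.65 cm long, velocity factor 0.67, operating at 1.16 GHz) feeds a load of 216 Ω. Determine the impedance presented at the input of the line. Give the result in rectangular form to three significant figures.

Z_in ≈ 146 + j83.7 Ω

λ = v/f = 0.67·c / 1.16 GHz = 0.173 m
βl = 2π·l/λ = 2π × 0.441 = 159°
tan(βl) = tan(159°) = -0.385
Z_in = Z_0·(Z_L + jZ_0·tanβl)/(Z_0 + jZ_L·tanβl)
     = 99.6·(216 − j38.4)/(99.6 − j83.2)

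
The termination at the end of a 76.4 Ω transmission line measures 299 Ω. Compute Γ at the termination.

Γ = 0.593

Γ = (Z_L − Z_0)/(Z_L + Z_0) = (299 − 76.4)/(299 + 76.4) = 222.6/375.4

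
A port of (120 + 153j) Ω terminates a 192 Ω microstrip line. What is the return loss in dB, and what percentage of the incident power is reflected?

Γ = (-72 + j153)/(312 + j153), |Γ| = 0.487
RL = −20·log₁₀(0.487) = 6.26 dB
P_refl/P_inc = |Γ|² = 0.237

RL ≈ 6.26 dB; 23.7% of incident power reflected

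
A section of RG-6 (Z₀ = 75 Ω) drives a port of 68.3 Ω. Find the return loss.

RL ≈ 26.6 dB

Γ = (68.3 − 75)/(68.3 + 75) = -0.0468
RL = −20·log₁₀|Γ| = −20·log₁₀(0.0468)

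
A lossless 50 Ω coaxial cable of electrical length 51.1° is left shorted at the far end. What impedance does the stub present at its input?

tan(βl) = 1.24
For a shorted stub, Z_in = jZ_0·tan(βl)

Z_in ≈ +j62 Ω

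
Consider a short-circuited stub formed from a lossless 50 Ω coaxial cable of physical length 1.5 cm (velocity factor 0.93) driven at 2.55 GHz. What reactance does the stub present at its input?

X_in ≈ 58.2 Ω (inductive)

λ = v/f = 0.93·c / 2.55 GHz = 0.109 m
βl = 2π·l/λ = 2π × 0.137 = 49.4°
tan(βl) = 1.16
For a short-circuited stub, Z_in = jZ_0·tan(βl)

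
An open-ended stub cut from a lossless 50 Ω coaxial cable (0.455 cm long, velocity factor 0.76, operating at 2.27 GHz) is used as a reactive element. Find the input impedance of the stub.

λ = v/f = 0.76·c / 2.27 GHz = 0.1 m
βl = 2π·l/λ = 2π × 0.0453 = 16.3°
tan(βl) = 0.293
For an open-ended stub, Z_in = −jZ_0·cot(βl) = −jZ_0/tan(βl)

Z_in ≈ −j171 Ω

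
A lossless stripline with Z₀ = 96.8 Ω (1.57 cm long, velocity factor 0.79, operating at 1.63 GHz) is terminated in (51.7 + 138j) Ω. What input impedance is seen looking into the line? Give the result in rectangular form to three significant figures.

λ = v/f = 0.79·c / 1.63 GHz = 0.145 m
βl = 2π·l/λ = 2π × 0.108 = 38.9°
tan(βl) = tan(38.9°) = 0.806
Z_in = Z_0·(Z_L + jZ_0·tanβl)/(Z_0 + jZ_L·tanβl)
     = 96.8·(51.7 + j216)/(-14.4 + j41.7)

Z_in ≈ 411 − j262 Ω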